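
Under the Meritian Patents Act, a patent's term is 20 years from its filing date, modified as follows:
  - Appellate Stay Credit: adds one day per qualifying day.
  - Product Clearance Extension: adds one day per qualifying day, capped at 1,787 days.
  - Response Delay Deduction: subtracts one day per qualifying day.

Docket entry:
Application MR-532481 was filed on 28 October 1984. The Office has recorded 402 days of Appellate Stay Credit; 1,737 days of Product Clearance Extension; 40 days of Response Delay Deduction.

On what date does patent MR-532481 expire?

2010-07-28

Base term: filing date + 20 years → 28 October 2004.
Appellate Stay Credit: +402 days → 4 December 2005.
Product Clearance Extension: 1737 days (within the 1787-day cap) → +1737 days → 6 September 2010.
Response Delay Deduction: −40 days → 28 July 2010.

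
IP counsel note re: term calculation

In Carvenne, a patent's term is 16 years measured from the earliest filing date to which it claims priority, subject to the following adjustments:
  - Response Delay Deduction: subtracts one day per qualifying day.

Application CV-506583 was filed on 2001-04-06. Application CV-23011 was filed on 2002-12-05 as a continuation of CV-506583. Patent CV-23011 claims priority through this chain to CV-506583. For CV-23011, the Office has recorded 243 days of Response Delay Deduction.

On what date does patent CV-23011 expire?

2016-08-06

Earliest priority filing: 6 April 2001.
Base term: 6 April 2001 + 16 years → 6 April 2017.
Response Delay Deduction: −243 days → 6 August 2016.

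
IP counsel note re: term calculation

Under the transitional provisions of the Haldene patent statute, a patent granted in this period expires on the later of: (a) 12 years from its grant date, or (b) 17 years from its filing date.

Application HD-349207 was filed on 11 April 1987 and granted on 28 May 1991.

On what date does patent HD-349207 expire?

2004-04-11

(a) grant + 12 years → 28 May 2003.
(b) filing + 17 years → 11 April 2004.
Later of the two: 11 April 2004.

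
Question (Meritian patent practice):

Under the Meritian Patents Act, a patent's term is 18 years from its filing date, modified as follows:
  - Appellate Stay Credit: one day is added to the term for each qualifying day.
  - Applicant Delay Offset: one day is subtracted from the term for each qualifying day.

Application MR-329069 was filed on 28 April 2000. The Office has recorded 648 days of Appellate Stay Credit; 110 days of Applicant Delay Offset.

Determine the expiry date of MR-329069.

Base term: filing date + 18 years → 28 April 2018.
Appellate Stay Credit: +648 days → 5 February 2020.
Applicant Delay Offset: −110 days → 18 October 2019.

2019-10-18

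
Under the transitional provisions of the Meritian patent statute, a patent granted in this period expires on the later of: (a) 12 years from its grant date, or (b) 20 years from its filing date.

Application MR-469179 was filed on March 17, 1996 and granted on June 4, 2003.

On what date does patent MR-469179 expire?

2016-03-17

(a) grant + 12 years → 4 June 2015.
(b) filing + 20 years → 17 March 2016.
Later of the two: 17 March 2016.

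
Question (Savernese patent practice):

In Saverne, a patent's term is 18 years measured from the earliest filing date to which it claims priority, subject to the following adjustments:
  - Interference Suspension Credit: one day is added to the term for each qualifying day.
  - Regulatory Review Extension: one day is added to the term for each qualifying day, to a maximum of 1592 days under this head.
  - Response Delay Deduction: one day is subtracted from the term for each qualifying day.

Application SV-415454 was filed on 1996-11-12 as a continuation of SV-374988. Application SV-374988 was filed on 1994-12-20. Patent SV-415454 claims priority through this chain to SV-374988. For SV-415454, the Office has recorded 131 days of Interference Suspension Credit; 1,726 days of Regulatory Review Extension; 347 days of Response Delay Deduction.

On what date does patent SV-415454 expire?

September 26, 2016

Earliest priority filing: 20 December 1994.
Base term: 20 December 1994 + 18 years → 20 December 2012.
Interference Suspension Credit: +131 days → 30 April 2013.
Regulatory Review Extension: 1726 days claimed exceeds the 1592-day cap, so +1592 days → 8 September 2017.
Response Delay Deduction: −347 days → 26 September 2016.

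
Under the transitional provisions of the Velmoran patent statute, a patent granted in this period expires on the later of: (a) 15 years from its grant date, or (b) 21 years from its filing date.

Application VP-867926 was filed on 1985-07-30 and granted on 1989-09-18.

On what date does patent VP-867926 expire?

2006-07-30

(a) grant + 15 years → 18 September 2004.
(b) filing + 21 years → 30 July 2006.
Later of the two: 30 July 2006.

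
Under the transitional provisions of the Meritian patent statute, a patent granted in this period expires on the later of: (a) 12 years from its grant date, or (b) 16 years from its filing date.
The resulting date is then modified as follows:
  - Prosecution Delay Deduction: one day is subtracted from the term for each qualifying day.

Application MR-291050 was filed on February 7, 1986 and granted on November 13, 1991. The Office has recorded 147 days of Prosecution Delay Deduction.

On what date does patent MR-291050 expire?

(a) grant + 12 years → 13 November 2003.
(b) filing + 16 years → 7 February 2002.
Later of the two: 13 November 2003.
Prosecution Delay Deduction: −147 days → 19 June 2003.

2003-06-19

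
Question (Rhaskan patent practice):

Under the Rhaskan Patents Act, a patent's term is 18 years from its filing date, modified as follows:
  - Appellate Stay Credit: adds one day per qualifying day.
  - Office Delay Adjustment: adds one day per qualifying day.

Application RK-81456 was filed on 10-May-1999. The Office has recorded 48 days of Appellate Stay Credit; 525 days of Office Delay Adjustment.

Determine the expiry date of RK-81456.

2018-12-04

Base term: filing date + 18 years → 10 May 2017.
Appellate Stay Credit: +48 days → 27 June 2017.
Office Delay Adjustment: +525 days → 4 December 2018.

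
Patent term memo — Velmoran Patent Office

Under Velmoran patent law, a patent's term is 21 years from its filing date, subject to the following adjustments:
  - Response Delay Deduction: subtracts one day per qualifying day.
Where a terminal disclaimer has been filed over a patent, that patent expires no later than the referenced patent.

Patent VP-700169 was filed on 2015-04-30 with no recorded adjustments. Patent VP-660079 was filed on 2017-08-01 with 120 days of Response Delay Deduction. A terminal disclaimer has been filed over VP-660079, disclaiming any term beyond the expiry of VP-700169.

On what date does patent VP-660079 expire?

Natural term of VP-660079:
  Base: filing + 21 years → 1 August 2038.
  Response Delay Deduction: −120 days → 3 April 2038.
Expiry of referenced patent VP-700169:
  Base: filing + 21 years → 30 April 2036.
Terminal disclaimer: VP-660079 expires on the earlier of 3 April 2038 and 30 April 2036.

2036-04-30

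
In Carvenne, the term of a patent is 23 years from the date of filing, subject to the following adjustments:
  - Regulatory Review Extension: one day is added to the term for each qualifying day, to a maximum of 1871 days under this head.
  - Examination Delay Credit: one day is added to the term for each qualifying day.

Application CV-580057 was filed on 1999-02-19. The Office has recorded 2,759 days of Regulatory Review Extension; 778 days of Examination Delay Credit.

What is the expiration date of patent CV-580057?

May 22, 2029

Base term: filing date + 23 years → 19 February 2022.
Regulatory Review Extension: 2759 days claimed exceeds the 1871-day cap, so +1871 days → 5 April 2027.
Examination Delay Credit: +778 days → 22 May 2029.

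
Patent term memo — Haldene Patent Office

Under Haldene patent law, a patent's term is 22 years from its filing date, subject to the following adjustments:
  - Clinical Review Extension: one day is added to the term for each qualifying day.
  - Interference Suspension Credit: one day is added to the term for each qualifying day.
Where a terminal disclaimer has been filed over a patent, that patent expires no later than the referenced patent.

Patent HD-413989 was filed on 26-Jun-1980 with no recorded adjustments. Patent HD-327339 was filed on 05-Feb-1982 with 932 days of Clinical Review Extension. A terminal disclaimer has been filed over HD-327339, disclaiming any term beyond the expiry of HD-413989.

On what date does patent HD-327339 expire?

Natural term of HD-327339:
  Base: filing + 22 years → 5 February 2004.
  Clinical Review Extension: +932 days → 25 August 2006.
Expiry of referenced patent HD-413989:
  Base: filing + 22 years → 26 June 2002.
Terminal disclaimer: HD-327339 expires on the earlier of 25 August 2006 and 26 June 2002.

June 26, 2002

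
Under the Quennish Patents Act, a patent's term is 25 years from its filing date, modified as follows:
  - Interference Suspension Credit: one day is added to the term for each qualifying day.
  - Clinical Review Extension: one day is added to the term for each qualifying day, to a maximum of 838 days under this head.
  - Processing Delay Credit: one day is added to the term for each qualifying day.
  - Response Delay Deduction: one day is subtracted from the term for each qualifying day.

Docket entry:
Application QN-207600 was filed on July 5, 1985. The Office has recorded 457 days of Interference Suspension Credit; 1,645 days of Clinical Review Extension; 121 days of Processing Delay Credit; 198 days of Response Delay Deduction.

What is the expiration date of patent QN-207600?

2013-11-04

Base term: filing date + 25 years → 5 July 2010.
Interference Suspension Credit: +457 days → 5 October 2011.
Clinical Review Extension: 1645 days claimed exceeds the 838-day cap, so +838 days → 20 January 2014.
Processing Delay Credit: +121 days → 21 May 2014.
Response Delay Deduction: −198 days → 4 November 2013.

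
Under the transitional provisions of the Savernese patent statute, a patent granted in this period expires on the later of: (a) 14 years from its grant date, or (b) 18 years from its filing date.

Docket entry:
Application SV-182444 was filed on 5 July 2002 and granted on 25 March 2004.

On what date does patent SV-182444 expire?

2020-07-05

(a) grant + 14 years → 25 March 2018.
(b) filing + 18 years → 5 July 2020.
Later of the two: 5 July 2020.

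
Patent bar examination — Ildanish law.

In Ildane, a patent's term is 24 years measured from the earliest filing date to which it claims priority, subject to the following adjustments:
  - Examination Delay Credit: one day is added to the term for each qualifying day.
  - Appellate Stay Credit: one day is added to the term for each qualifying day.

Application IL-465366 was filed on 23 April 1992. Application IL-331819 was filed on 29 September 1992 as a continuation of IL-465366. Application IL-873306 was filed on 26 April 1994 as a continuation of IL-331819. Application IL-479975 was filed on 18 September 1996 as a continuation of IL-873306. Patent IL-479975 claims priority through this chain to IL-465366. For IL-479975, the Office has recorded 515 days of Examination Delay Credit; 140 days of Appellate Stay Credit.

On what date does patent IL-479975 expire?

Earliest priority filing: 23 April 1992.
Base term: 23 April 1992 + 24 years → 23 April 2016.
Examination Delay Credit: +515 days → 20 September 2017.
Appellate Stay Credit: +140 days → 7 February 2018.

2018-02-07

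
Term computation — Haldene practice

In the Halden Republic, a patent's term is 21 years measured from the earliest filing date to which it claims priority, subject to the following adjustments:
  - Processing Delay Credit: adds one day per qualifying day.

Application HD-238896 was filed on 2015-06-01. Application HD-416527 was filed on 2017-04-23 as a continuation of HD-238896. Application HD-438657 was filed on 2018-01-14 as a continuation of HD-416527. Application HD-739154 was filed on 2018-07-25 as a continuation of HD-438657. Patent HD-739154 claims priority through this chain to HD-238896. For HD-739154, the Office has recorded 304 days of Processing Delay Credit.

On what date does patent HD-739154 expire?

Earliest priority filing: 1 June 2015.
Base term: 1 June 2015 + 21 years → 1 June 2036.
Processing Delay Credit: +304 days → 1 April 2037.

April 1, 2037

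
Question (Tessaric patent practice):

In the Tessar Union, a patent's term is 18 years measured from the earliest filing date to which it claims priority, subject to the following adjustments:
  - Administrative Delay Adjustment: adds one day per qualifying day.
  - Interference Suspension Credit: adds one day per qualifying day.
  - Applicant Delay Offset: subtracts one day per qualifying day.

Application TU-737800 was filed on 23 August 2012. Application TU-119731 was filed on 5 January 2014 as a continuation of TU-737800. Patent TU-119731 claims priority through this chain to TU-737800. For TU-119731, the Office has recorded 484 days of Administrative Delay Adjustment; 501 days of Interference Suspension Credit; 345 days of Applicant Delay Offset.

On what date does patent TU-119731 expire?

Earliest priority filing: 23 August 2012.
Base term: 23 August 2012 + 18 years → 23 August 2030.
Administrative Delay Adjustment: +484 days → 20 December 2031.
Interference Suspension Credit: +501 days → 4 May 2033.
Applicant Delay Offset: −345 days → 24 May 2032.

2032-05-24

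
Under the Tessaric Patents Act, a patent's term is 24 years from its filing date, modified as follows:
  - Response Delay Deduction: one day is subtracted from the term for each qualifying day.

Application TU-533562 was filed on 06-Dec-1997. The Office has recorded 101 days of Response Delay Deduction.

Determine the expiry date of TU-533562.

2021-08-27

Base term: filing date + 24 years → 6 December 2021.
Response Delay Deduction: −101 days → 27 August 2021.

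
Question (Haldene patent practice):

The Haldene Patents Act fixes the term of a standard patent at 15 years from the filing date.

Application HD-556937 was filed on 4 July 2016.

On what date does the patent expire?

2031-07-04

Filing date + 15 years → 4 July 2031.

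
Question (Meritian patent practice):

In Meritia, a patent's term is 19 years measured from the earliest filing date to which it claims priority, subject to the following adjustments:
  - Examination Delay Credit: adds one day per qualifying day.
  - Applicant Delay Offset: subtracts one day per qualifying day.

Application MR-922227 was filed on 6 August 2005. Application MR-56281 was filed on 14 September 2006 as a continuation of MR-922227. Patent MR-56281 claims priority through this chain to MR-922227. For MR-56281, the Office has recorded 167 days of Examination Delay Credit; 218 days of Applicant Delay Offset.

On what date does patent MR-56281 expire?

June 16, 2024

Earliest priority filing: 6 August 2005.
Base term: 6 August 2005 + 19 years → 6 August 2024.
Examination Delay Credit: +167 days → 20 January 2025.
Applicant Delay Offset: −218 days → 16 June 2024.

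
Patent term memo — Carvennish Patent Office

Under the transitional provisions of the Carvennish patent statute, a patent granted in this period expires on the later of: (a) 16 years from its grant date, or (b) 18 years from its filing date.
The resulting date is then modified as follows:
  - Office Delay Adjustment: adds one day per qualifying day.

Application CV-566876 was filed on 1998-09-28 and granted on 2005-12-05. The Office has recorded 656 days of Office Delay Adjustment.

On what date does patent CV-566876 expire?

2023-09-22

(a) grant + 16 years → 5 December 2021.
(b) filing + 18 years → 28 September 2016.
Later of the two: 5 December 2021.
Office Delay Adjustment: +656 days → 22 September 2023.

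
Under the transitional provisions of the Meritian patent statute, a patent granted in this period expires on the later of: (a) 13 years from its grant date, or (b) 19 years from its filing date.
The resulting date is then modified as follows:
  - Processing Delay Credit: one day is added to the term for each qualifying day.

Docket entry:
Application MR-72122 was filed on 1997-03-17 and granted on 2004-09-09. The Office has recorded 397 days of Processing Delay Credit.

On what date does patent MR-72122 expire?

2018-10-11

(a) grant + 13 years → 9 September 2017.
(b) filing + 19 years → 17 March 2016.
Later of the two: 9 September 2017.
Processing Delay Credit: +397 days → 11 October 2018.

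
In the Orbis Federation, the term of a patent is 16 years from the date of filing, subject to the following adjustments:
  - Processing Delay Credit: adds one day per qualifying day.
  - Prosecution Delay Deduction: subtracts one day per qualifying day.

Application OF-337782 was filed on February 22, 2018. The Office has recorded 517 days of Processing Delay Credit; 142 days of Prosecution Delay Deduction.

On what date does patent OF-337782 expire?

Base term: filing date + 16 years → 22 February 2034.
Processing Delay Credit: +517 days → 24 July 2035.
Prosecution Delay Deduction: −142 days → 4 March 2035.

March 4, 2035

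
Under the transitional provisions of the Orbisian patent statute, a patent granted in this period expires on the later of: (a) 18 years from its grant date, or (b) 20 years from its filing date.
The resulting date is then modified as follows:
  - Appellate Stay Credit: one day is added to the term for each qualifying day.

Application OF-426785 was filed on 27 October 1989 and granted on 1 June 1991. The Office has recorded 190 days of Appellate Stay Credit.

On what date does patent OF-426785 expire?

(a) grant + 18 years → 1 June 2009.
(b) filing + 20 years → 27 October 2009.
Later of the two: 27 October 2009.
Appellate Stay Credit: +190 days → 5 May 2010.

2010-05-05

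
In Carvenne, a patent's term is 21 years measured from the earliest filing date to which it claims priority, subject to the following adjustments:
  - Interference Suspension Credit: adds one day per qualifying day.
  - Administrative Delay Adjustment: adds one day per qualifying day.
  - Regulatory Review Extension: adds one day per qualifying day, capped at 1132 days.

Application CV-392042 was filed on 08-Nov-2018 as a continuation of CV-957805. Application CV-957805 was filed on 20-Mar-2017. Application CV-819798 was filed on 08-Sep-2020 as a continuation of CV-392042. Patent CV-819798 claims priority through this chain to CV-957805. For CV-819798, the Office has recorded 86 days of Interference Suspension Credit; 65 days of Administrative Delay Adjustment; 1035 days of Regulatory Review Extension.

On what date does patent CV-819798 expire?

Earliest priority filing: 20 March 2017.
Base term: 20 March 2017 + 21 years → 20 March 2038.
Interference Suspension Credit: +86 days → 14 June 2038.
Administrative Delay Adjustment: +65 days → 18 August 2038.
Regulatory Review Extension: 1035 days (within the 1132-day cap) → +1035 days → 18 June 2041.

June 18, 2041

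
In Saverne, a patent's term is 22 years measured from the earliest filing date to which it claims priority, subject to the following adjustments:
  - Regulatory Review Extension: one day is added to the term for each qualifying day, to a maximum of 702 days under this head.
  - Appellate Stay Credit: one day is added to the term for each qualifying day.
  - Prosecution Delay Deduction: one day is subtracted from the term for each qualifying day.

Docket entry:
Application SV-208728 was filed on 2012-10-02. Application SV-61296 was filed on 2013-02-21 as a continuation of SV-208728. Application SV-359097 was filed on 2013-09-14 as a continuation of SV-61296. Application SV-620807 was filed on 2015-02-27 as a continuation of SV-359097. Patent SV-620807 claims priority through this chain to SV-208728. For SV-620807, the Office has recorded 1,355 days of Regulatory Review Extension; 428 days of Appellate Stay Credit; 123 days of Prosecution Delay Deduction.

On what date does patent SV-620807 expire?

2037-07-05

Earliest priority filing: 2 October 2012.
Base term: 2 October 2012 + 22 years → 2 October 2034.
Regulatory Review Extension: 1355 days claimed exceeds the 702-day cap, so +702 days → 3 September 2036.
Appellate Stay Credit: +428 days → 5 November 2037.
Prosecution Delay Deduction: −123 days → 5 July 2037.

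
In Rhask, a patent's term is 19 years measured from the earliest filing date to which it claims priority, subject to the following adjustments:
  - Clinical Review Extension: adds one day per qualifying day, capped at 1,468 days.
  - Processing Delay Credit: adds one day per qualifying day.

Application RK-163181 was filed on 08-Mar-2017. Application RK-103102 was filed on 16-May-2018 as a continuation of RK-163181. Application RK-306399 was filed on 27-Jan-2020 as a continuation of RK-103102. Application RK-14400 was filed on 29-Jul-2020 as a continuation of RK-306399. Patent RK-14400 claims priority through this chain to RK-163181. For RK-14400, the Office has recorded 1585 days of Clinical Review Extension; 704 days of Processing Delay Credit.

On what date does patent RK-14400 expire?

February 17, 2042

Earliest priority filing: 8 March 2017.
Base term: 8 March 2017 + 19 years → 8 March 2036.
Clinical Review Extension: 1585 days claimed exceeds the 1468-day cap, so +1468 days → 15 March 2040.
Processing Delay Credit: +704 days → 17 February 2042.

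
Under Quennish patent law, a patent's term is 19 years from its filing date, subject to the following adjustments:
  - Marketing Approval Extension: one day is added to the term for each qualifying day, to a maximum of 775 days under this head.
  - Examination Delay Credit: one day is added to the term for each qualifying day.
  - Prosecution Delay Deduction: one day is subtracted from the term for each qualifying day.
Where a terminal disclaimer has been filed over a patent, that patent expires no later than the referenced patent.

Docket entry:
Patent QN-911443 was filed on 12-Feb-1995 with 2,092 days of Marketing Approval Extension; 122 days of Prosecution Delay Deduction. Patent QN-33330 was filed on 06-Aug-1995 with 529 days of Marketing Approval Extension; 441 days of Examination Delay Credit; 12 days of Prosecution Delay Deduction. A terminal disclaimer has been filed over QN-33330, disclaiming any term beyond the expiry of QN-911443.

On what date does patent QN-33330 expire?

Natural term of QN-33330:
  Base: filing + 19 years → 6 August 2014.
  Marketing Approval Extension: 529 days (within the 775-day cap) → +529 days → 17 January 2016.
  Examination Delay Credit: +441 days → 2 April 2017.
  Prosecution Delay Deduction: −12 days → 21 March 2017.
Expiry of referenced patent QN-911443:
  Base: filing + 19 years → 12 February 2014.
  Marketing Approval Extension: 2092 days claimed exceeds the 775-day cap, so +775 days → 28 March 2016.
  Prosecution Delay Deduction: −122 days → 27 November 2015.
Terminal disclaimer: QN-33330 expires on the earlier of 21 March 2017 and 27 November 2015.

2015-11-27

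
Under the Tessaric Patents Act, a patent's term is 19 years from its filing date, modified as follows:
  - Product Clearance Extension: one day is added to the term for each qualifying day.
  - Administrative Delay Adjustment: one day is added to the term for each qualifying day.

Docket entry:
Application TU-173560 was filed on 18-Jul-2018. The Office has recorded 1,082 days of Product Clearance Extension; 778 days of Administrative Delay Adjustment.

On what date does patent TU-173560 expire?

Base term: filing date + 19 years → 18 July 2037.
Product Clearance Extension: +1082 days → 4 July 2040.
Administrative Delay Adjustment: +778 days → 21 August 2042.

August 21, 2042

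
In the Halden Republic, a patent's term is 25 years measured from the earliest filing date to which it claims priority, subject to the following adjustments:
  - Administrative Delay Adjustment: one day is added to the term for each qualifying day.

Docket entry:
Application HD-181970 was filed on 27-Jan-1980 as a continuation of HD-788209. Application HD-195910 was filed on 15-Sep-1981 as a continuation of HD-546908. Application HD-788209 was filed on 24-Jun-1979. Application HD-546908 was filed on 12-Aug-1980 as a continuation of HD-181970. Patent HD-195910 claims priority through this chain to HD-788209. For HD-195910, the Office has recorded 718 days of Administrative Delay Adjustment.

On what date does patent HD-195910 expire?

Earliest priority filing: 24 June 1979.
Base term: 24 June 1979 + 25 years → 24 June 2004.
Administrative Delay Adjustment: +718 days → 12 June 2006.

2006-06-12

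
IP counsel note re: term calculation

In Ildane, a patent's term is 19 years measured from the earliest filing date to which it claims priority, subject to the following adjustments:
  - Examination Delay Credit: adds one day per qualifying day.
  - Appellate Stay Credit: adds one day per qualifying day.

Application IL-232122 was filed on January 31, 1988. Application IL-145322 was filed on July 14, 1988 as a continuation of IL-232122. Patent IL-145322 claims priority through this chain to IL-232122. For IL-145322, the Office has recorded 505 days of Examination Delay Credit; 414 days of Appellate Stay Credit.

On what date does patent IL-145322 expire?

Earliest priority filing: 31 January 1988.
Base term: 31 January 1988 + 19 years → 31 January 2007.
Examination Delay Credit: +505 days → 19 June 2008.
Appellate Stay Credit: +414 days → 7 August 2009.

2009-08-07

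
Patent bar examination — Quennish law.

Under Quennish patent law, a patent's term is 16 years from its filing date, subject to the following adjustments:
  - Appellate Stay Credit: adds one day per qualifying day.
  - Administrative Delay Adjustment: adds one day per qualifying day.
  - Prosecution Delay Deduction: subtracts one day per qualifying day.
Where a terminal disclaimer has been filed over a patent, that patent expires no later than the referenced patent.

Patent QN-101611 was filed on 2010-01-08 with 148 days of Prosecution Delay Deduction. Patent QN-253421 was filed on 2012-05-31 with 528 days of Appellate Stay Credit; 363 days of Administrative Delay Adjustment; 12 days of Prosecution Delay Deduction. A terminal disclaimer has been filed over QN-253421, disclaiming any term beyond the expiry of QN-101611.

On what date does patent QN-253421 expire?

2025-08-13

Natural term of QN-253421:
  Base: filing + 16 years → 31 May 2028.
  Appellate Stay Credit: +528 days → 10 November 2029.
  Administrative Delay Adjustment: +363 days → 8 November 2030.
  Prosecution Delay Deduction: −12 days → 27 October 2030.
Expiry of referenced patent QN-101611:
  Base: filing + 16 years → 8 January 2026.
  Prosecution Delay Deduction: −148 days → 13 August 2025.
Terminal disclaimer: QN-253421 expires on the earlier of 27 October 2030 and 13 August 2025.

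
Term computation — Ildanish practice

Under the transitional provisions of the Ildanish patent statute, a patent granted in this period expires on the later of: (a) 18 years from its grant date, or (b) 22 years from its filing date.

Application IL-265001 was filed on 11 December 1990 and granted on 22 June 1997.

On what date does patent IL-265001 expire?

(a) grant + 18 years → 22 June 2015.
(b) filing + 22 years → 11 December 2012.
Later of the two: 22 June 2015.

June 22, 2015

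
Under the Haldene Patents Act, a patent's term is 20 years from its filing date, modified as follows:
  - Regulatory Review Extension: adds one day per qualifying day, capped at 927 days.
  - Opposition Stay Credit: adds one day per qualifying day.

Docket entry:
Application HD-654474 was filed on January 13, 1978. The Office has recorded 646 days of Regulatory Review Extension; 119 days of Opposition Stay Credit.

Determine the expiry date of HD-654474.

Base term: filing date + 20 years → 13 January 1998.
Regulatory Review Extension: 646 days (within the 927-day cap) → +646 days → 21 October 1999.
Opposition Stay Credit: +119 days → 17 February 2000.

2000-02-17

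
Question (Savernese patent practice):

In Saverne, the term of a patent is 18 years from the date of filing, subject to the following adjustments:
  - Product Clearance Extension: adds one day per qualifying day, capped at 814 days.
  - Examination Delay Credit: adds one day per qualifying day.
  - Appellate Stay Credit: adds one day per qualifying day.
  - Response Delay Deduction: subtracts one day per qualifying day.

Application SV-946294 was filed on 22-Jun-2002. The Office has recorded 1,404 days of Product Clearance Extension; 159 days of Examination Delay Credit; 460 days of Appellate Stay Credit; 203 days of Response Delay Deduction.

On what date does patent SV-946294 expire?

2023-11-04

Base term: filing date + 18 years → 22 June 2020.
Product Clearance Extension: 1404 days claimed exceeds the 814-day cap, so +814 days → 14 September 2022.
Examination Delay Credit: +159 days → 20 February 2023.
Appellate Stay Credit: +460 days → 25 May 2024.
Response Delay Deduction: −203 days → 4 November 2023.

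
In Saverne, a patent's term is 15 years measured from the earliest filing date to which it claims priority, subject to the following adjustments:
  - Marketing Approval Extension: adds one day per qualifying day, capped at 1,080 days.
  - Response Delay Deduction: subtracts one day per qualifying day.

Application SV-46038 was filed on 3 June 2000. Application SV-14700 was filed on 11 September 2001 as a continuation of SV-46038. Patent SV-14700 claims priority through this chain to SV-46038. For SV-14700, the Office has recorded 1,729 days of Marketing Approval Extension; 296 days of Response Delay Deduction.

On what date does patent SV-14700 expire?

July 26, 2017

Earliest priority filing: 3 June 2000.
Base term: 3 June 2000 + 15 years → 3 June 2015.
Marketing Approval Extension: 1729 days claimed exceeds the 1080-day cap, so +1080 days → 18 May 2018.
Response Delay Deduction: −296 days → 26 July 2017.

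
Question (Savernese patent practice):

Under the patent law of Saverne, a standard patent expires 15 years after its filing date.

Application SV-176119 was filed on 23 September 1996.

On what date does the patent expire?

2011-09-23

Filing date + 15 years → 23 September 2011.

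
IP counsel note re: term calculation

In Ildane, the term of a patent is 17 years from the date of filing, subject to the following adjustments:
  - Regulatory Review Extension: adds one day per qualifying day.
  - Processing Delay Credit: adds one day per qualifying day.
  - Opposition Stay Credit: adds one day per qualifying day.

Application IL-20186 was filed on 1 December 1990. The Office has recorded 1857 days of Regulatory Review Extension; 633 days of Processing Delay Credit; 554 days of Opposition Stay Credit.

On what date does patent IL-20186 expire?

April 1, 2016

Base term: filing date + 17 years → 1 December 2007.
Regulatory Review Extension: +1857 days → 31 December 2012.
Processing Delay Credit: +633 days → 25 September 2014.
Opposition Stay Credit: +554 days → 1 April 2016.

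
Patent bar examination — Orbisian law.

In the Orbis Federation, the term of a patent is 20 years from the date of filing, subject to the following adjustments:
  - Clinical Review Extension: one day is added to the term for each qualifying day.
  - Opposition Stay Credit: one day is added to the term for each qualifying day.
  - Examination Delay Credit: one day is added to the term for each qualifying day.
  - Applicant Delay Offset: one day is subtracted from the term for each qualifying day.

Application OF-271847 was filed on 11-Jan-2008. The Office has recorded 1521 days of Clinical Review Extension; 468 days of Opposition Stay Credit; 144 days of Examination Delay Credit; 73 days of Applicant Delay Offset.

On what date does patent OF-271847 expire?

September 1, 2033

Base term: filing date + 20 years → 11 January 2028.
Clinical Review Extension: +1521 days → 11 March 2032.
Opposition Stay Credit: +468 days → 22 June 2033.
Examination Delay Credit: +144 days → 13 November 2033.
Applicant Delay Offset: −73 days → 1 September 2033.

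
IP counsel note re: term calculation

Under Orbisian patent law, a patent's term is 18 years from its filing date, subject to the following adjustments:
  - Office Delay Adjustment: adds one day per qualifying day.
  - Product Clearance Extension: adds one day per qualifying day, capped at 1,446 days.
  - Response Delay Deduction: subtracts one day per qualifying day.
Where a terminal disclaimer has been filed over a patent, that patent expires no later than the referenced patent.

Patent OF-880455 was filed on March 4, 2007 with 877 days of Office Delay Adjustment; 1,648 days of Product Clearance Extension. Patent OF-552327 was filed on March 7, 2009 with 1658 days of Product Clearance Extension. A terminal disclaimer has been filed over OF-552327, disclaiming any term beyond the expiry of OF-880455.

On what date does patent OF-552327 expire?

February 20, 2031

Natural term of OF-552327:
  Base: filing + 18 years → 7 March 2027.
  Product Clearance Extension: 1658 days claimed exceeds the 1446-day cap, so +1446 days → 20 February 2031.
Expiry of referenced patent OF-880455:
  Base: filing + 18 years → 4 March 2025.
  Office Delay Adjustment: +877 days → 29 July 2027.
  Product Clearance Extension: 1648 days claimed exceeds the 1446-day cap, so +1446 days → 14 July 2031.
Terminal disclaimer: OF-552327 expires on the earlier of 20 February 2031 and 14 July 2031.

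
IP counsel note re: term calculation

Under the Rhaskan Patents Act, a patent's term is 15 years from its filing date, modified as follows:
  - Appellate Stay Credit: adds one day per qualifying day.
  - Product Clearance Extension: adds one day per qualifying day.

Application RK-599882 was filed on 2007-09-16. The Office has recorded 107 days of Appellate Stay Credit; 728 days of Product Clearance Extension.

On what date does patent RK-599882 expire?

December 29, 2024

Base term: filing date + 15 years → 16 September 2022.
Appellate Stay Credit: +107 days → 1 January 2023.
Product Clearance Extension: +728 days → 29 December 2024.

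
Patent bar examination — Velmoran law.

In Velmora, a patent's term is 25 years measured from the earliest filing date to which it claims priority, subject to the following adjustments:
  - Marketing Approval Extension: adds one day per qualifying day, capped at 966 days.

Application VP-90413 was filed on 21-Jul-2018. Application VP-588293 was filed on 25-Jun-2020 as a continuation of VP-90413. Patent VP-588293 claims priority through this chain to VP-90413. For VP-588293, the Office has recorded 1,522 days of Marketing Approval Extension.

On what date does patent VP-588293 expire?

March 13, 2046

Earliest priority filing: 21 July 2018.
Base term: 21 July 2018 + 25 years → 21 July 2043.
Marketing Approval Extension: 1522 days claimed exceeds the 966-day cap, so +966 days → 13 March 2046.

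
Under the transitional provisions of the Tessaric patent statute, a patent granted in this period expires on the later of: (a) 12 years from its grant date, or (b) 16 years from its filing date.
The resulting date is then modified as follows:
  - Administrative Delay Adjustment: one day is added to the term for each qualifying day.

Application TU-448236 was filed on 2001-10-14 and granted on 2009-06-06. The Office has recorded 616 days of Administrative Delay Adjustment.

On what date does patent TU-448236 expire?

(a) grant + 12 years → 6 June 2021.
(b) filing + 16 years → 14 October 2017.
Later of the two: 6 June 2021.
Administrative Delay Adjustment: +616 days → 12 February 2023.

2023-02-12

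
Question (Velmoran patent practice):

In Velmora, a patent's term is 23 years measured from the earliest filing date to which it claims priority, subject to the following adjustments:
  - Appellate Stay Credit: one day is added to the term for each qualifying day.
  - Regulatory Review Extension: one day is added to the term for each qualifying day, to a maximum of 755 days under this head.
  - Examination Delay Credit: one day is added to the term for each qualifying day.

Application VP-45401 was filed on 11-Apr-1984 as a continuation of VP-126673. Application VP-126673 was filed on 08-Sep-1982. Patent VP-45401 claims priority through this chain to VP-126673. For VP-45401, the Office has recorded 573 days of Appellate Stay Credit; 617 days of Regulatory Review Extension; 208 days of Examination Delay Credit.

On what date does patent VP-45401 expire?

July 7, 2009

Earliest priority filing: 8 September 1982.
Base term: 8 September 1982 + 23 years → 8 September 2005.
Appellate Stay Credit: +573 days → 4 April 2007.
Regulatory Review Extension: 617 days (within the 755-day cap) → +617 days → 11 December 2008.
Examination Delay Credit: +208 days → 7 July 2009.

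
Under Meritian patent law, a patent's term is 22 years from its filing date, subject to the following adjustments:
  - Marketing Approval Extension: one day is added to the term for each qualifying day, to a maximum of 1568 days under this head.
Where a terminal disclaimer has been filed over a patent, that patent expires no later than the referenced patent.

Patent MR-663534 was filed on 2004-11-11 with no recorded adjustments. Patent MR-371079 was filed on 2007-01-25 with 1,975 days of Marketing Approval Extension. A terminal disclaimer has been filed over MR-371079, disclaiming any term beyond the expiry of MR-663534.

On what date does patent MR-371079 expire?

Natural term of MR-371079:
  Base: filing + 22 years → 25 January 2029.
  Marketing Approval Extension: 1975 days claimed exceeds the 1568-day cap, so +1568 days → 12 May 2033.
Expiry of referenced patent MR-663534:
  Base: filing + 22 years → 11 November 2026.
Terminal disclaimer: MR-371079 expires on the earlier of 12 May 2033 and 11 November 2026.

2026-11-11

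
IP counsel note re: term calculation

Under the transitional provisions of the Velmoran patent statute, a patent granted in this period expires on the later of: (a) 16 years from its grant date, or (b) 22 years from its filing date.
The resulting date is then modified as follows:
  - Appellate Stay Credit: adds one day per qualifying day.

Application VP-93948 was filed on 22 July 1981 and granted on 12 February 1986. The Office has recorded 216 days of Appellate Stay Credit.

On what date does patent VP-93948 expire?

2004-02-23

(a) grant + 16 years → 12 February 2002.
(b) filing + 22 years → 22 July 2003.
Later of the two: 22 July 2003.
Appellate Stay Credit: +216 days → 23 February 2004.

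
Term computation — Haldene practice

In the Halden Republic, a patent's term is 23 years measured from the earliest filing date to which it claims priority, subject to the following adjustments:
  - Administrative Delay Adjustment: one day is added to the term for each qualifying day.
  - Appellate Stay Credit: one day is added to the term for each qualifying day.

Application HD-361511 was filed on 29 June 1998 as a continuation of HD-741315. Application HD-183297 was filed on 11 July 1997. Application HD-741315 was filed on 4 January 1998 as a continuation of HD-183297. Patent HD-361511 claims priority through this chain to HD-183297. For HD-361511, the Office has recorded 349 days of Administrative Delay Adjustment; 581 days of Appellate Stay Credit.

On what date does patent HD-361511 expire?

Earliest priority filing: 11 July 1997.
Base term: 11 July 1997 + 23 years → 11 July 2020.
Administrative Delay Adjustment: +349 days → 25 June 2021.
Appellate Stay Credit: +581 days → 27 January 2023.

2023-01-27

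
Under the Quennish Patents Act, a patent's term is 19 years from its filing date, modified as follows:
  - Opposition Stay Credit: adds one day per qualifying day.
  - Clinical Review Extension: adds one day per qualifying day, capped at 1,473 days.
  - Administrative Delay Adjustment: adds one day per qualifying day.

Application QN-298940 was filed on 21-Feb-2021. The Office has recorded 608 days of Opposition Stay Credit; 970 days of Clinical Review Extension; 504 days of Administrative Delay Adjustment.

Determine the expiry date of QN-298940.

November 3, 2045

Base term: filing date + 19 years → 21 February 2040.
Opposition Stay Credit: +608 days → 21 October 2041.
Clinical Review Extension: 970 days (within the 1473-day cap) → +970 days → 17 June 2044.
Administrative Delay Adjustment: +504 days → 3 November 2045.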